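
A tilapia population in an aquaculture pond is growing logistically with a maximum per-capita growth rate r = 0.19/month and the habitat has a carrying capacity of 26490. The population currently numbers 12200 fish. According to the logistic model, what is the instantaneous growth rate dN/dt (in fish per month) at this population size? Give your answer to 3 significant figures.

dN/dt = rN(1 − N/K) = 0.19 × 12200 × (1 − 12200/26490).
1 − 12200/26490 = 0.53945; dN/dt = 0.19 × 12200 × 0.53945 = 1250.4.

1250 fish per month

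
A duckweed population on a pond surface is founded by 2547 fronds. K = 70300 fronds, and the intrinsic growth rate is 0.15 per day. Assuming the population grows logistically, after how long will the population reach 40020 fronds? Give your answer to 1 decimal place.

23.7 days

A = (K − N₀)/N₀ = (70300 − 2547)/2547 = 26.601.
Solve 70300/(1 + 26.601·e^(−0.15t)) = 40020: 1 + 26.601·e^(−0.15t) = 1.7566, so e^(−0.15t) = 0.0284432.
−0.15·t = ln(0.0284432) = -3.5598, so t = 3.5598/0.15 = 23.732.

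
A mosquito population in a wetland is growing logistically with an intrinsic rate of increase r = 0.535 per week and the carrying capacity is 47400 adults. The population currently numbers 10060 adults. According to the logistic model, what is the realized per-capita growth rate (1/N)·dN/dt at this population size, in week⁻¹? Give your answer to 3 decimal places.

0.421 per week

(1/N)·dN/dt = r(1 − N/K) = 0.535 × (1 − 10060/47400).
= 0.535 × 0.78776 = 0.42145.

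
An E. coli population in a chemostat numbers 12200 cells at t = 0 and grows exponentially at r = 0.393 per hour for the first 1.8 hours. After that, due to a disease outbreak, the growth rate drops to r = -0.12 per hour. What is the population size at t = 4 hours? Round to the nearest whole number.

Phase 1: N(1.8) = 12200·e^(0.393×1.8) = 12200·e^0.7074 = 24750.3.
Phase 2 runs for 4 − 1.8 = 2.2 hours at r = -0.12.
N(4) = 24750.3·e^(-0.12×2.2) = 24750.3·e^-0.264 = 19007.5.

19008 cells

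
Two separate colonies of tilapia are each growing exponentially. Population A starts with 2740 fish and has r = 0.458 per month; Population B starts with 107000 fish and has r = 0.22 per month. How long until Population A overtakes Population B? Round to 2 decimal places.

15.40 months

Set 2740·e^(0.458t) = 107000·e^(0.22t).
e^((0.458 − 0.22)t) = 107000/2740 → e^(0.238·t) = 39.051.
0.238·t = ln(39.051) = 3.6649, so t = 3.6649/0.238 = 15.399.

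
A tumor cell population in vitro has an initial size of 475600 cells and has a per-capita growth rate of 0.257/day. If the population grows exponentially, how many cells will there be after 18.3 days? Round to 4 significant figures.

52450000 cells

N(t) = N₀·e^(rt) = 475600 × e^(0.257×18.3) = 475600 × e^4.703.
e^4.703 ≈ 110.29, so N ≈ 475600 × 110.29 = 5.245323×10^7.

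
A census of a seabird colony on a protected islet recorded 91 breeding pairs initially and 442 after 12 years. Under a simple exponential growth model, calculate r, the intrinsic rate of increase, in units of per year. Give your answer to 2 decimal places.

From N(t) = N₀·e^(rt): e^(r·12) = 442/91 = 4.8571.
r·12 = ln(4.8571) = 1.5805, so r = 1.5805/12 = 0.1317.

0.13 per year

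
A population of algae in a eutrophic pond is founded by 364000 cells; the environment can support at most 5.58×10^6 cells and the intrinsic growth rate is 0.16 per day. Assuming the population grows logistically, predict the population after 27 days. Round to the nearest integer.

4686780 cells

A = (K − N₀)/N₀ = (5.58×10^6 − 364000)/364000 = 14.33.
N(t) = K/(1 + A·e^(−rt)) = 5.58×10^6/(1 + 14.33×e^(−0.16×27)).
e^(−4.32) = 0.0133; denominator = 1 + 14.33×0.0133 = 1.1906.
N = 5.58×10^6/1.1906 = 4.68678×10^6.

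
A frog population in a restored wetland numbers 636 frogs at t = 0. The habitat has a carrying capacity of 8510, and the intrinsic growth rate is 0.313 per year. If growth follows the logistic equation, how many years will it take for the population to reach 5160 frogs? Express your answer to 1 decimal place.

A = (K − N₀)/N₀ = (8510 − 636)/636 = 12.381.
Solve 8510/(1 + 12.381·e^(−0.313t)) = 5160: 1 + 12.381·e^(−0.313t) = 1.6492, so e^(−0.313t) = 0.0524393.
−0.313·t = ln(0.0524393) = -2.9481, so t = 2.9481/0.313 = 9.4188.

9.4 years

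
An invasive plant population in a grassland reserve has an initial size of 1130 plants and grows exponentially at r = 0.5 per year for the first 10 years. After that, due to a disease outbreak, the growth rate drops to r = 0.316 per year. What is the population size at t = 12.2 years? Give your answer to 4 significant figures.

Phase 1: N(10) = 1130·e^(0.5×10) = 1130·e^5 = 167707.
Phase 2 runs for 12.2 − 10 = 2.2 years at r = 0.316.
N(12.2) = 167707·e^(0.316×2.2) = 167707·e^0.6952 = 336103.

336100 plants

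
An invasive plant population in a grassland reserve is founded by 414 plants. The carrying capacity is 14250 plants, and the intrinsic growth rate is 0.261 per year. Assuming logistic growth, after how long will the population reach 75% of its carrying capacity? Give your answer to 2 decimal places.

17.65 years

A = (K − N₀)/N₀ = (14250 − 414)/414 = 33.42.
Solve 14250/(1 + 33.42·e^(−0.261t)) = 10687.5: 1 + 33.42·e^(−0.261t) = 1.3333, so e^(−0.261t) = 0.00997398.
−0.261·t = ln(0.00997398) = -4.6078, so t = 4.6078/0.261 = 17.654.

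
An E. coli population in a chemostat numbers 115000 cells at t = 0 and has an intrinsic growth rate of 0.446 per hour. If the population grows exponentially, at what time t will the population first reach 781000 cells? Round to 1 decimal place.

Set N₀·e^(rt) = 781000: e^(0.446·t) = 781000/115000 = 6.7913.
0.446·t = ln(6.7913) = 1.9156, so t = 1.9156/0.446 = 4.2952.

4.3 hours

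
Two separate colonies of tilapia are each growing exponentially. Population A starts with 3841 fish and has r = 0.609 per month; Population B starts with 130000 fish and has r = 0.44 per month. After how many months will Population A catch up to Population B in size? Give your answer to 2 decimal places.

Set 3841·e^(0.609t) = 130000·e^(0.44t).
e^((0.609 − 0.44)t) = 130000/3841 → e^(0.169·t) = 33.845.
0.169·t = ln(33.845) = 3.5218, so t = 3.5218/0.169 = 20.839.

20.84 months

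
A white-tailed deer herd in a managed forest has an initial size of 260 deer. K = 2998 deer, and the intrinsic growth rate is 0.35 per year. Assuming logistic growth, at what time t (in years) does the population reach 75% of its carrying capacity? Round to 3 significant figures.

9.87 years

A = (K − N₀)/N₀ = (2998 − 260)/260 = 10.531.
Solve 2998/(1 + 10.531·e^(−0.35t)) = 2248.5: 1 + 10.531·e^(−0.35t) = 1.3333, so e^(−0.35t) = 0.0316533.
−0.35·t = ln(0.0316533) = -3.4529, so t = 3.4529/0.35 = 9.8655.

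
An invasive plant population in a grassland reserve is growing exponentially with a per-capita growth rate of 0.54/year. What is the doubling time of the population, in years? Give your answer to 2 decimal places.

Doubling time t_d = ln(2)/r = 0.6931/0.54 = 1.2836.

1.28 years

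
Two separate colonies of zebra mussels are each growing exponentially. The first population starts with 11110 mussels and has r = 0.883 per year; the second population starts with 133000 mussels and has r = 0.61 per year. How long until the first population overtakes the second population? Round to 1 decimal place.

Set 11110·e^(0.883t) = 133000·e^(0.61t).
e^((0.883 − 0.61)t) = 133000/11110 → e^(0.273·t) = 11.971.
0.273·t = ln(11.971) = 2.4825, so t = 2.4825/0.273 = 9.0934.

9.1 years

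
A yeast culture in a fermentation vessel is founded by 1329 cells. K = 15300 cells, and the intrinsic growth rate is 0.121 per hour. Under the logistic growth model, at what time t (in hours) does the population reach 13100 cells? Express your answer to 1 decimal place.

34.2 hours

A = (K − N₀)/N₀ = (15300 − 1329)/1329 = 10.512.
Solve 15300/(1 + 10.512·e^(−0.121t)) = 13100: 1 + 10.512·e^(−0.121t) = 1.1679, so e^(−0.121t) = 0.0159753.
−0.121·t = ln(0.0159753) = -4.1367, so t = 4.1367/0.121 = 34.188.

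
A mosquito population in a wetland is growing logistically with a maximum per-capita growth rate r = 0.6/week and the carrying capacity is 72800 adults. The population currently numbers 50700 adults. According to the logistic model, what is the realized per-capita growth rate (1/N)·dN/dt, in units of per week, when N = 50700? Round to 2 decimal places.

0.18 per week

(1/N)·dN/dt = r(1 − N/K) = 0.6 × (1 − 50700/72800).
= 0.6 × 0.30357 = 0.18214.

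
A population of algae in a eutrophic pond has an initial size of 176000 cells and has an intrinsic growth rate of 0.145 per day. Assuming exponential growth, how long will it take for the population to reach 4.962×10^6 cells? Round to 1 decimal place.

23.0 days

Set N₀·e^(rt) = 4.962×10^6: e^(0.145·t) = 4.962×10^6/176000 = 28.193.
0.145·t = ln(28.193) = 3.3391, so t = 3.3391/0.145 = 23.028.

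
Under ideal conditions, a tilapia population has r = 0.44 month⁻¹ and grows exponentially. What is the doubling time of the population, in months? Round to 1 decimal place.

Doubling time t_d = ln(2)/r = 0.6931/0.44 = 1.5753.

1.6 months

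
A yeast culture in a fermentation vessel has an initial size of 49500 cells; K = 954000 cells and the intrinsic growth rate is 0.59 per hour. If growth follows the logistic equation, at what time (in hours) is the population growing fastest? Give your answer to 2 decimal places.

4.92 hours

Logistic growth is fastest at N = K/2 = 477000.
A = (K − N₀)/N₀ = 18.273. Set K/(1 + A·e^(−rt)) = K/2 → A·e^(−rt) = 1.
e^(−0.59t) = 1/18.273 = 0.0547264, so t = ln(18.273)/0.59 = 2.9054/0.59 = 4.9244.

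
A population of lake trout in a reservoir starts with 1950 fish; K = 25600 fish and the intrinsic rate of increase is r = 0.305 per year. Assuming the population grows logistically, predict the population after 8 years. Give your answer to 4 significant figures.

12440 fish

A = (K − N₀)/N₀ = (25600 − 1950)/1950 = 12.128.
N(t) = K/(1 + A·e^(−rt)) = 25600/(1 + 12.128×e^(−0.305×8)).
e^(−2.44) = 0.087161; denominator = 1 + 12.128×0.087161 = 2.0571.
N = 25600/2.0571 = 12444.7.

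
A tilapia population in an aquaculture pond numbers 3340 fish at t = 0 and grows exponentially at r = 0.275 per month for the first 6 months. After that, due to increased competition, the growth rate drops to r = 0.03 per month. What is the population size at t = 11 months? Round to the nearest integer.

20206 fish

Phase 1: N(6) = 3340·e^(0.275×6) = 3340·e^1.65 = 17391.3.
Phase 2 runs for 11 − 6 = 5 months at r = 0.03.
N(11) = 17391.3·e^(0.03×5) = 17391.3·e^0.15 = 20205.8.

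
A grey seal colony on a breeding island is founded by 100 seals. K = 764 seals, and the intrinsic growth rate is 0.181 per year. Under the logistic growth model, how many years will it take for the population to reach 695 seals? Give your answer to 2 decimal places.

23.22 years

A = (K − N₀)/N₀ = (764 − 100)/100 = 6.64.
Solve 764/(1 + 6.64·e^(−0.181t)) = 695: 1 + 6.64·e^(−0.181t) = 1.0993, so e^(−0.181t) = 0.0149519.
−0.181·t = ln(0.0149519) = -4.2029, so t = 4.2029/0.181 = 23.221.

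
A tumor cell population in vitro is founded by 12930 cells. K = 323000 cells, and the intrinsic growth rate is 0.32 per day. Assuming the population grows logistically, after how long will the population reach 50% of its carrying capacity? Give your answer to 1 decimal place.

A = (K − N₀)/N₀ = (323000 − 12930)/12930 = 23.981.
Solve 323000/(1 + 23.981·e^(−0.32t)) = 161500: 1 + 23.981·e^(−0.32t) = 2, so e^(−0.32t) = 0.0417003.
−0.32·t = ln(0.0417003) = -3.1772, so t = 3.1772/0.32 = 9.9289.

9.9 days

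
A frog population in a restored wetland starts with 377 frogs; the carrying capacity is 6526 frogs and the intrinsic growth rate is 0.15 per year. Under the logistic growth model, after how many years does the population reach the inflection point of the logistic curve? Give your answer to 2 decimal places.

Logistic growth is fastest at N = K/2 = 3263.
A = (K − N₀)/N₀ = 16.31. Set K/(1 + A·e^(−rt)) = K/2 → A·e^(−rt) = 1.
e^(−0.15t) = 1/16.31 = 0.0613108, so t = ln(16.31)/0.15 = 2.7918/0.15 = 18.612.

18.61 years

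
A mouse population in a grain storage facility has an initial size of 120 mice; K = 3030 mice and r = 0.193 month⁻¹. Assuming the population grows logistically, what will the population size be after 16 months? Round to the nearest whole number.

A = (K − N₀)/N₀ = (3030 − 120)/120 = 24.25.
N(t) = K/(1 + A·e^(−rt)) = 3030/(1 + 24.25×e^(−0.193×16)).
e^(−3.088) = 0.045593; denominator = 1 + 24.25×0.045593 = 2.1056.
N = 3030/2.1056 = 1439.

1439 mice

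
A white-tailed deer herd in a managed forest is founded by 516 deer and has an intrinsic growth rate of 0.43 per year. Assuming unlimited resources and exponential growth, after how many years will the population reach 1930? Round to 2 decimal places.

Set N₀·e^(rt) = 1930: e^(0.43·t) = 1930/516 = 3.7403.
0.43·t = ln(3.7403) = 1.3192, so t = 1.3192/0.43 = 3.0678.

3.07 years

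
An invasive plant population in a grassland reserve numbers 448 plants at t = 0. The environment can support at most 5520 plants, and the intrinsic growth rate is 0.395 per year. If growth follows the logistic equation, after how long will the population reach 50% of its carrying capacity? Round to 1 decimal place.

6.1 years

A = (K − N₀)/N₀ = (5520 − 448)/448 = 11.321.
Solve 5520/(1 + 11.321·e^(−0.395t)) = 2760: 1 + 11.321·e^(−0.395t) = 2, so e^(−0.395t) = 0.0883281.
−0.395·t = ln(0.0883281) = -2.4267, so t = 2.4267/0.395 = 6.1435.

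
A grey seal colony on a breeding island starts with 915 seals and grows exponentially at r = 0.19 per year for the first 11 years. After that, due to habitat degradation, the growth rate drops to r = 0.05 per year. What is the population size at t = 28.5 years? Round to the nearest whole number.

Phase 1: N(11) = 915·e^(0.19×11) = 915·e^2.09 = 7397.7.
Phase 2 runs for 28.5 − 11 = 17.5 years at r = 0.05.
N(28.5) = 7397.7·e^(0.05×17.5) = 7397.7·e^0.875 = 17746.2.

17746 seals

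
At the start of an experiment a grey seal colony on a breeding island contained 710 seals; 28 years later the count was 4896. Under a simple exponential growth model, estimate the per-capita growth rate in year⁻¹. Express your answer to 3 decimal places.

0.069 per year

From N(t) = N₀·e^(rt): e^(r·28) = 4896/710 = 6.8958.
r·28 = ln(6.8958) = 1.9309, so r = 1.9309/28 = 0.068961.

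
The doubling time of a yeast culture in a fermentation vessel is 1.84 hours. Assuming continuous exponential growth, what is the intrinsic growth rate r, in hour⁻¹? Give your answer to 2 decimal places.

r = ln(2)/t_d = 0.6931/1.84 = 0.37671.

0.38 per hour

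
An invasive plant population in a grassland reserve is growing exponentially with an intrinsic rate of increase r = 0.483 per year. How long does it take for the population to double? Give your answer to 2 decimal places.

1.44 years

Doubling time t_d = ln(2)/r = 0.6931/0.483 = 1.4351.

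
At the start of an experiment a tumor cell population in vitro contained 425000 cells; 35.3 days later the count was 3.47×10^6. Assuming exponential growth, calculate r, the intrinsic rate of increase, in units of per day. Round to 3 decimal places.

0.059 per day

From N(t) = N₀·e^(rt): e^(r·35.3) = 3.47×10^6/425000 = 8.1647.
r·35.3 = ln(8.1647) = 2.0998, so r = 2.0998/35.3 = 0.059485.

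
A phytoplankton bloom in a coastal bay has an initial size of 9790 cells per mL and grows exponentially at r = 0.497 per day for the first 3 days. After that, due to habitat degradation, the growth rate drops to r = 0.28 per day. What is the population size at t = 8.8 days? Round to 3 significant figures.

221000 cells per mL

Phase 1: N(3) = 9790·e^(0.497×3) = 9790·e^1.491 = 43482.6.
Phase 2 runs for 8.8 − 3 = 5.8 days at r = 0.28.
N(8.8) = 43482.6·e^(0.28×5.8) = 43482.6·e^1.624 = 220602.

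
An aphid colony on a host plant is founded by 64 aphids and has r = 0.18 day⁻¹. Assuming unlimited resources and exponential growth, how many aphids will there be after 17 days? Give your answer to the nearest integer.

1365 aphids

N(t) = N₀·e^(rt) = 64 × e^(0.18×17) = 64 × e^3.06.
e^3.06 ≈ 21.328, so N ≈ 64 × 21.328 = 1364.96.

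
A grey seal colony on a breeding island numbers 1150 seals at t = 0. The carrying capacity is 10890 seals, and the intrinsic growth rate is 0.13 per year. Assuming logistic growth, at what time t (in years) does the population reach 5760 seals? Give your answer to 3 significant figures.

17.3 years

A = (K − N₀)/N₀ = (10890 − 1150)/1150 = 8.4696.
Solve 10890/(1 + 8.4696·e^(−0.13t)) = 5760: 1 + 8.4696·e^(−0.13t) = 1.8906, so e^(−0.13t) = 0.105156.
−0.13·t = ln(0.105156) = -2.2523, so t = 2.2523/0.13 = 17.325.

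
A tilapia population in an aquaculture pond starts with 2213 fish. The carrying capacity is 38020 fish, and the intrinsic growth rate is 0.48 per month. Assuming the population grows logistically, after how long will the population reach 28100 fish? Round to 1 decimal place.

8.0 months

A = (K − N₀)/N₀ = (38020 − 2213)/2213 = 16.18.
Solve 38020/(1 + 16.18·e^(−0.48t)) = 28100: 1 + 16.18·e^(−0.48t) = 1.353, so e^(−0.48t) = 0.0218182.
−0.48·t = ln(0.0218182) = -3.825, so t = 3.825/0.48 = 7.9688.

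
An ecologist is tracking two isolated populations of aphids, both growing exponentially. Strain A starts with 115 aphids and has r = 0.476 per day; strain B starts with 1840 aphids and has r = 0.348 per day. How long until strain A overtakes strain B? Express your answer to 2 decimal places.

21.66 days

Set 115·e^(0.476t) = 1840·e^(0.348t).
e^((0.476 − 0.348)t) = 1840/115 → e^(0.128·t) = 16.
0.128·t = ln(16) = 2.7726, so t = 2.7726/0.128 = 21.661.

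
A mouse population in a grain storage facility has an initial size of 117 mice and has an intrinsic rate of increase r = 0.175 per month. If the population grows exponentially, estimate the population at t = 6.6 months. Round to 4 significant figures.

371.4 mice

N(t) = N₀·e^(rt) = 117 × e^(0.175×6.6) = 117 × e^1.155.
e^1.155 ≈ 3.174, so N ≈ 117 × 3.174 = 371.361.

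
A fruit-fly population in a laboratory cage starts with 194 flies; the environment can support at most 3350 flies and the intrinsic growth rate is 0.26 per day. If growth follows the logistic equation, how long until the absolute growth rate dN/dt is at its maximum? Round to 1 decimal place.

Logistic growth is fastest at N = K/2 = 1675.
A = (K − N₀)/N₀ = 16.268. Set K/(1 + A·e^(−rt)) = K/2 → A·e^(−rt) = 1.
e^(−0.26t) = 1/16.268 = 0.0614702, so t = ln(16.268)/0.26 = 2.7892/0.26 = 10.728.

10.7 days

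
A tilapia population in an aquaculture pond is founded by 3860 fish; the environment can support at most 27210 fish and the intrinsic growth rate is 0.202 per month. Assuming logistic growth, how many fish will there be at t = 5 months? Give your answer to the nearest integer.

8495 fish

A = (K − N₀)/N₀ = (27210 − 3860)/3860 = 6.0492.
N(t) = K/(1 + A·e^(−rt)) = 27210/(1 + 6.0492×e^(−0.202×5)).
e^(−1.01) = 0.36422; denominator = 1 + 6.0492×0.36422 = 3.2032.
N = 27210/3.2032 = 8494.52.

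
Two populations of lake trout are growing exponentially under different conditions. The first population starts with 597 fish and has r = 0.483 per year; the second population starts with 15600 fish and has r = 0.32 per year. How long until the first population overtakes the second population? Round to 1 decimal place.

Set 597·e^(0.483t) = 15600·e^(0.32t).
e^((0.483 − 0.32)t) = 15600/597 → e^(0.163·t) = 26.131.
0.163·t = ln(26.131) = 3.2631, so t = 3.2631/0.163 = 20.019.

20.0 years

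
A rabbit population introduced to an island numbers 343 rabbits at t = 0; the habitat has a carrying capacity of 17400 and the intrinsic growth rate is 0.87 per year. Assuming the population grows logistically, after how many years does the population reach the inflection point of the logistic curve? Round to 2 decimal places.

4.49 years

Logistic growth is fastest at N = K/2 = 8700.
A = (K − N₀)/N₀ = 49.729. Set K/(1 + A·e^(−rt)) = K/2 → A·e^(−rt) = 1.
e^(−0.87t) = 1/49.729 = 0.020109, so t = ln(49.729)/0.87 = 3.9066/0.87 = 4.4903.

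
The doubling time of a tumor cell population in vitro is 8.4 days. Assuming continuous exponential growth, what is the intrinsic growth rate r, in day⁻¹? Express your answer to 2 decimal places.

0.08 per day

r = ln(2)/t_d = 0.6931/8.4 = 0.082518.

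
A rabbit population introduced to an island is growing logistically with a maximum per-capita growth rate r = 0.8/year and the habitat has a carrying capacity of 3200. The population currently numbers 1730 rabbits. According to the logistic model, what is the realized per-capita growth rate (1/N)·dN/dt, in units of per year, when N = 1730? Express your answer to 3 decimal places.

(1/N)·dN/dt = r(1 − N/K) = 0.8 × (1 − 1730/3200).
= 0.8 × 0.45937 = 0.3675.

0.367 per year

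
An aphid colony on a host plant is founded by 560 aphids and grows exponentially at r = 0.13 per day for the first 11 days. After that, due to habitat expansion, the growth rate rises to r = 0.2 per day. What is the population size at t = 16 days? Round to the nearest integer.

6361 aphids

Phase 1: N(11) = 560·e^(0.13×11) = 560·e^1.43 = 2340.07.
Phase 2 runs for 16 − 11 = 5 days at r = 0.2.
N(16) = 2340.07·e^(0.2×5) = 2340.07·e^1 = 6360.97.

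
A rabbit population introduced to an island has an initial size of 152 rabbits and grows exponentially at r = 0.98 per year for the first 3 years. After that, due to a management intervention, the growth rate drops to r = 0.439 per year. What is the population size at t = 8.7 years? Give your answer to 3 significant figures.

Phase 1: N(3) = 152·e^(0.98×3) = 152·e^2.94 = 2875.21.
Phase 2 runs for 8.7 − 3 = 5.7 years at r = 0.439.
N(8.7) = 2875.21·e^(0.439×5.7) = 2875.21·e^2.502 = 35107.9.

35100 rabbits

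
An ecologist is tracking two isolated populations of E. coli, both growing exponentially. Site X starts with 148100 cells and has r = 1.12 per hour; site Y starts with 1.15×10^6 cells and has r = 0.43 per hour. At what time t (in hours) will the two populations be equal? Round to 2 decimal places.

Set 148100·e^(1.12t) = 1.15×10^6·e^(0.43t).
e^((1.12 − 0.43)t) = 1.15×10^6/148100 → e^(0.69·t) = 7.765.
0.69·t = ln(7.765) = 2.0496, so t = 2.0496/0.69 = 2.9705.

2.97 hours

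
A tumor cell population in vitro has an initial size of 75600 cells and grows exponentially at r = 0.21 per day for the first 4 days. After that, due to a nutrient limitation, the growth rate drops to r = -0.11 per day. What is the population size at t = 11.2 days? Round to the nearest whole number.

Phase 1: N(4) = 75600·e^(0.21×4) = 75600·e^0.84 = 175117.
Phase 2 runs for 11.2 − 4 = 7.2 days at r = -0.11.
N(11.2) = 175117·e^(-0.11×7.2) = 175117·e^-0.792 = 79317.3.

79317 cells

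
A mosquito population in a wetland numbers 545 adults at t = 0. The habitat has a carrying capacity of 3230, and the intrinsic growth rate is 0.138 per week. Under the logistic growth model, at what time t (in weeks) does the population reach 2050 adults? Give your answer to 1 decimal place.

15.6 weeks

A = (K − N₀)/N₀ = (3230 − 545)/545 = 4.9266.
Solve 3230/(1 + 4.9266·e^(−0.138t)) = 2050: 1 + 4.9266·e^(−0.138t) = 1.5756, so e^(−0.138t) = 0.116837.
−0.138·t = ln(0.116837) = -2.147, so t = 2.147/0.138 = 15.558.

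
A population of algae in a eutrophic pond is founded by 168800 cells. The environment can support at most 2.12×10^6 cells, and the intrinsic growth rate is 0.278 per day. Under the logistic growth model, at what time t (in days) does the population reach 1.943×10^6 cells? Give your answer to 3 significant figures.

17.4 days

A = (K − N₀)/N₀ = (2.12×10^6 − 168800)/168800 = 11.559.
Solve 2.12×10^6/(1 + 11.559·e^(−0.278t)) = 1.943×10^6: 1 + 11.559·e^(−0.278t) = 1.0911, so e^(−0.278t) = 0.00788081.
−0.278·t = ln(0.00788081) = -4.8433, so t = 4.8433/0.278 = 17.422.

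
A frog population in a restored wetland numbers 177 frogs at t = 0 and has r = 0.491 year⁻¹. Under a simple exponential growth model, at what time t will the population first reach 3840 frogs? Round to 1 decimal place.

Set N₀·e^(rt) = 3840: e^(0.491·t) = 3840/177 = 21.695.
0.491·t = ln(21.695) = 3.0771, so t = 3.0771/0.491 = 6.267.

6.3 years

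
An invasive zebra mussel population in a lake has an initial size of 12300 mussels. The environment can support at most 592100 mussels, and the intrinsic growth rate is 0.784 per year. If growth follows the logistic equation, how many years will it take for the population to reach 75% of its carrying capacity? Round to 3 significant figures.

6.32 years

A = (K − N₀)/N₀ = (592100 − 12300)/12300 = 47.138.
Solve 592100/(1 + 47.138·e^(−0.784t)) = 444075: 1 + 47.138·e^(−0.784t) = 1.3333, so e^(−0.784t) = 0.0070714.
−0.784·t = ln(0.0070714) = -4.9517, so t = 4.9517/0.784 = 6.3159.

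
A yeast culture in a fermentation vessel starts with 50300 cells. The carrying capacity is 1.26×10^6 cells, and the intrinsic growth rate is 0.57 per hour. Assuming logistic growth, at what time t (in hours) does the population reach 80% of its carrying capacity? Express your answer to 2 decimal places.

8.01 hours

A = (K − N₀)/N₀ = (1.26×10^6 − 50300)/50300 = 24.05.
Solve 1.26×10^6/(1 + 24.05·e^(−0.57t)) = 1.008×10^6: 1 + 24.05·e^(−0.57t) = 1.25, so e^(−0.57t) = 0.0103951.
−0.57·t = ln(0.0103951) = -4.5664, so t = 4.5664/0.57 = 8.0113.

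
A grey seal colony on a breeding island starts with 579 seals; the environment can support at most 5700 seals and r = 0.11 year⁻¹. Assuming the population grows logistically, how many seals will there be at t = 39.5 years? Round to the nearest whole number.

A = (K − N₀)/N₀ = (5700 − 579)/579 = 8.8446.
N(t) = K/(1 + A·e^(−rt)) = 5700/(1 + 8.8446×e^(−0.11×39.5)).
e^(−4.345) = 0.012972; denominator = 1 + 8.8446×0.012972 = 1.1147.
N = 5700/1.1147 = 5113.36.

5113 seals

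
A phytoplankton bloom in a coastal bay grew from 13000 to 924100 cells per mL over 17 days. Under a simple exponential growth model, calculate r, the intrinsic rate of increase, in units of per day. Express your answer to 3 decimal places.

From N(t) = N₀·e^(rt): e^(r·17) = 924100/13000 = 71.085.
r·17 = ln(71.085) = 4.2639, so r = 4.2639/17 = 0.25082.

0.251 per day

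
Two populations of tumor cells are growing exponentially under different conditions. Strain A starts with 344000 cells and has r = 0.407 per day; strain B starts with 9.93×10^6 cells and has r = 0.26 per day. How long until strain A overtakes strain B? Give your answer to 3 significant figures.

22.9 days

Set 344000·e^(0.407t) = 9.93×10^6·e^(0.26t).
e^((0.407 − 0.26)t) = 9.93×10^6/344000 → e^(0.147·t) = 28.866.
0.147·t = ln(28.866) = 3.3627, so t = 3.3627/0.147 = 22.875.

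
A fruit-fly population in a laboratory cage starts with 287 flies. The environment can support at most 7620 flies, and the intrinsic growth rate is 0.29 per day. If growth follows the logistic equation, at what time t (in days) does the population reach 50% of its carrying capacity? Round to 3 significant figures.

11.2 days

A = (K − N₀)/N₀ = (7620 − 287)/287 = 25.551.
Solve 7620/(1 + 25.551·e^(−0.29t)) = 3810: 1 + 25.551·e^(−0.29t) = 2, so e^(−0.29t) = 0.0391381.
−0.29·t = ln(0.0391381) = -3.2407, so t = 3.2407/0.29 = 11.175.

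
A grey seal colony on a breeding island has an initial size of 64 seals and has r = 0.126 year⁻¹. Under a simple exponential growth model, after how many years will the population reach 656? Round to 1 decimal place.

Set N₀·e^(rt) = 656: e^(0.126·t) = 656/64 = 10.25.
0.126·t = ln(10.25) = 2.3273, so t = 2.3273/0.126 = 18.47.

18.5 years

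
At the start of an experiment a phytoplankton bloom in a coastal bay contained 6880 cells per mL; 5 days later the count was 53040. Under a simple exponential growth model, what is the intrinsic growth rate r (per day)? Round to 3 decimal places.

0.408 per day

From N(t) = N₀·e^(rt): e^(r·5) = 53040/6880 = 7.7093.
r·5 = ln(7.7093) = 2.0424, so r = 2.0424/5 = 0.40849.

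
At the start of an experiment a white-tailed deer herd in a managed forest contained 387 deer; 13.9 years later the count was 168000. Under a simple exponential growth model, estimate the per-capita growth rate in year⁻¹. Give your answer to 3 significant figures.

0.437 per year

From N(t) = N₀·e^(rt): e^(r·13.9) = 168000/387 = 434.11.
r·13.9 = ln(434.11) = 6.0733, so r = 6.0733/13.9 = 0.43693.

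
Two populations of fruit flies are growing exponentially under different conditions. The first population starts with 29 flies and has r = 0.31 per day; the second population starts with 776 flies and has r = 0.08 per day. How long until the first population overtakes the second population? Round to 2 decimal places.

Set 29·e^(0.31t) = 776·e^(0.08t).
e^((0.31 − 0.08)t) = 776/29 → e^(0.23·t) = 26.759.
0.23·t = ln(26.759) = 3.2869, so t = 3.2869/0.23 = 14.291.

14.29 days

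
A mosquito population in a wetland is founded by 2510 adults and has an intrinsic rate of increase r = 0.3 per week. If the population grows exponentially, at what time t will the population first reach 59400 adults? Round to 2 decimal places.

10.55 weeks

Set N₀·e^(rt) = 59400: e^(0.3·t) = 59400/2510 = 23.665.
0.3·t = ln(23.665) = 3.164, so t = 3.164/0.3 = 10.547.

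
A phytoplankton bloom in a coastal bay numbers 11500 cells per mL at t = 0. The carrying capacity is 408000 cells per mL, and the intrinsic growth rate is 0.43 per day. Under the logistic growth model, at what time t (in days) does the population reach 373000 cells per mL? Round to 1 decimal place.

13.7 days

A = (K − N₀)/N₀ = (408000 − 11500)/11500 = 34.478.
Solve 408000/(1 + 34.478·e^(−0.43t)) = 373000: 1 + 34.478·e^(−0.43t) = 1.0938, so e^(−0.43t) = 0.00272153.
−0.43·t = ln(0.00272153) = -5.9066, so t = 5.9066/0.43 = 13.736.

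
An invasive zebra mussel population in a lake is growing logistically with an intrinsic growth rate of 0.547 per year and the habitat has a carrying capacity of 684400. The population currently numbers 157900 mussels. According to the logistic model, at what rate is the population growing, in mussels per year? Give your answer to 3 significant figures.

66400 mussels per year

dN/dt = rN(1 − N/K) = 0.547 × 157900 × (1 − 157900/684400).
1 − 157900/684400 = 0.76929; dN/dt = 0.547 × 157900 × 0.76929 = 66444.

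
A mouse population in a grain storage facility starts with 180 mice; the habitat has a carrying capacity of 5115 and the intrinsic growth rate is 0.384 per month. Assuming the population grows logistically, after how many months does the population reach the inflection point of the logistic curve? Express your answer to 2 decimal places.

Logistic growth is fastest at N = K/2 = 2557.5.
A = (K − N₀)/N₀ = 27.417. Set K/(1 + A·e^(−rt)) = K/2 → A·e^(−rt) = 1.
e^(−0.384t) = 1/27.417 = 0.0364742, so t = ln(27.417)/0.384 = 3.3112/0.384 = 8.6228.

8.62 months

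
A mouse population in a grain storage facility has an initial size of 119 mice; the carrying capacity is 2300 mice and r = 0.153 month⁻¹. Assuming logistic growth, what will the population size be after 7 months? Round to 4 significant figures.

315.9 mice

A = (K − N₀)/N₀ = (2300 − 119)/119 = 18.328.
N(t) = K/(1 + A·e^(−rt)) = 2300/(1 + 18.328×e^(−0.153×7)).
e^(−1.071) = 0.34267; denominator = 1 + 18.328×0.34267 = 7.2803.
N = 2300/7.2803 = 315.922.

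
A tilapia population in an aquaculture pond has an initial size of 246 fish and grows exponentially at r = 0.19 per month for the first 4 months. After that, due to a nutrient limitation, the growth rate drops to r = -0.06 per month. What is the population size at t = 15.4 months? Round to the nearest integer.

Phase 1: N(4) = 246·e^(0.19×4) = 246·e^0.76 = 526.016.
Phase 2 runs for 15.4 − 4 = 11.4 months at r = -0.06.
N(15.4) = 526.016·e^(-0.06×11.4) = 526.016·e^-0.684 = 265.425.

265 fish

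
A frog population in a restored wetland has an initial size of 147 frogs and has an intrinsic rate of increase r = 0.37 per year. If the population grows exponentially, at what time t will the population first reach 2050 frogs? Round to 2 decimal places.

Set N₀·e^(rt) = 2050: e^(0.37·t) = 2050/147 = 13.946.
0.37·t = ln(13.946) = 2.6352, so t = 2.6352/0.37 = 7.1221.

7.12 years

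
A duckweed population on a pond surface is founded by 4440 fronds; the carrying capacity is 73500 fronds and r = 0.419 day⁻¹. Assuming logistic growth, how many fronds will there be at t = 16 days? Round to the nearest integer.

72125 fronds

A = (K − N₀)/N₀ = (73500 − 4440)/4440 = 15.554.
N(t) = K/(1 + A·e^(−rt)) = 73500/(1 + 15.554×e^(−0.419×16)).
e^(−6.704) = 0.001226; denominator = 1 + 15.554×0.001226 = 1.0191.
N = 73500/1.0191 = 72124.6.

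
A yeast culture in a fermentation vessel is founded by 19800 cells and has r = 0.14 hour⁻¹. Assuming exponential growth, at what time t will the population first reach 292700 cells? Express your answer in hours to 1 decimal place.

Set N₀·e^(rt) = 292700: e^(0.14·t) = 292700/19800 = 14.783.
0.14·t = ln(14.783) = 2.6935, so t = 2.6935/0.14 = 19.239.

19.2 hours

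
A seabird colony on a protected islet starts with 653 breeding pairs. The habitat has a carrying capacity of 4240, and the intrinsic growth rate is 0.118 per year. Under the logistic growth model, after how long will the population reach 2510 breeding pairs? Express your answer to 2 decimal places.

17.59 years

A = (K − N₀)/N₀ = (4240 − 653)/653 = 5.4931.
Solve 4240/(1 + 5.4931·e^(−0.118t)) = 2510: 1 + 5.4931·e^(−0.118t) = 1.6892, so e^(−0.118t) = 0.125474.
−0.118·t = ln(0.125474) = -2.0757, so t = 2.0757/0.118 = 17.59.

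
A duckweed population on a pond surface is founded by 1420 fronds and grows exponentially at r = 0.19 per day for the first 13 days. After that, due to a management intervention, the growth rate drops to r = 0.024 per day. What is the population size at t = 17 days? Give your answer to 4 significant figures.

18480 fronds

Phase 1: N(13) = 1420·e^(0.19×13) = 1420·e^2.47 = 16787.9.
Phase 2 runs for 17 − 13 = 4 days at r = 0.024.
N(17) = 16787.9·e^(0.024×4) = 16787.9·e^0.096 = 18479.4.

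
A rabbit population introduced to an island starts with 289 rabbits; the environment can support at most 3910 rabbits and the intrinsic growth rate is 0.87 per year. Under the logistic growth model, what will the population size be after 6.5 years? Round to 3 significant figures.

A = (K − N₀)/N₀ = (3910 − 289)/289 = 12.529.
N(t) = K/(1 + A·e^(−rt)) = 3910/(1 + 12.529×e^(−0.87×6.5)).
e^(−5.655) = 0.0035; denominator = 1 + 12.529×0.0035 = 1.0439.
N = 3910/1.0439 = 3745.74.

3750 rabbits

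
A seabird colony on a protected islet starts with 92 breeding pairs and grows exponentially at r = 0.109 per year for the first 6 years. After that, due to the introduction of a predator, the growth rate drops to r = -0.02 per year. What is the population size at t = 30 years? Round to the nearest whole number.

109 breeding pairs

Phase 1: N(6) = 92·e^(0.109×6) = 92·e^0.654 = 176.936.
Phase 2 runs for 30 − 6 = 24 years at r = -0.02.
N(30) = 176.936·e^(-0.02×24) = 176.936·e^-0.48 = 109.485.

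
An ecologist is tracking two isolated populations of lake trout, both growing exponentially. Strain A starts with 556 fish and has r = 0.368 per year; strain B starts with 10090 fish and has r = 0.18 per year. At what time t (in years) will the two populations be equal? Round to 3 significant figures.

Set 556·e^(0.368t) = 10090·e^(0.18t).
e^((0.368 − 0.18)t) = 10090/556 → e^(0.188·t) = 18.147.
0.188·t = ln(18.147) = 2.8985, so t = 2.8985/0.188 = 15.418.

15.4 years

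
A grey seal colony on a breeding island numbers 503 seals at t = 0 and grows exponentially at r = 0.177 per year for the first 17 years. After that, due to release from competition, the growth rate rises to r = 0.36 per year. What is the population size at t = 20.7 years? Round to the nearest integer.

38622 seals

Phase 1: N(17) = 503·e^(0.177×17) = 503·e^3.009 = 10194.4.
Phase 2 runs for 20.7 − 17 = 3.7 years at r = 0.36.
N(20.7) = 10194.4·e^(0.36×3.7) = 10194.4·e^1.332 = 38622.5.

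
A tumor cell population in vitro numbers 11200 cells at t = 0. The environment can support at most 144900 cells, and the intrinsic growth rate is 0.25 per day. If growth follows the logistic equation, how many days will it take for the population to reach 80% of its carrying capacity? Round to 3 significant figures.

A = (K − N₀)/N₀ = (144900 − 11200)/11200 = 11.938.
Solve 144900/(1 + 11.938·e^(−0.25t)) = 115920: 1 + 11.938·e^(−0.25t) = 1.25, so e^(−0.25t) = 0.0209424.
−0.25·t = ln(0.0209424) = -3.866, so t = 3.866/0.25 = 15.464.

15.5 days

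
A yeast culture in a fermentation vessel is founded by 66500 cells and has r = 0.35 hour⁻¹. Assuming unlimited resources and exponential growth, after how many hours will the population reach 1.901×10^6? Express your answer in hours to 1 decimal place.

9.6 hours

Set N₀·e^(rt) = 1.901×10^6: e^(0.35·t) = 1.901×10^6/66500 = 28.586.
0.35·t = ln(28.586) = 3.3529, so t = 3.3529/0.35 = 9.5798.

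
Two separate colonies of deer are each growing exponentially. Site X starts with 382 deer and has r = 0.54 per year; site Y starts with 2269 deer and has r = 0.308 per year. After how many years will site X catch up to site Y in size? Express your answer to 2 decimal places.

Set 382·e^(0.54t) = 2269·e^(0.308t).
e^((0.54 − 0.308)t) = 2269/382 → e^(0.232·t) = 5.9398.
0.232·t = ln(5.9398) = 1.7817, so t = 1.7817/0.232 = 7.6796.

7.68 years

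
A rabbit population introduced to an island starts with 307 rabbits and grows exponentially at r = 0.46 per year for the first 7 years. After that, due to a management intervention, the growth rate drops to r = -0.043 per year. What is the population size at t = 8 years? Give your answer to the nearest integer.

7360 rabbits

Phase 1: N(7) = 307·e^(0.46×7) = 307·e^3.22 = 7683.63.
Phase 2 runs for 8 − 7 = 1 years at r = -0.043.
N(8) = 7683.63·e^(-0.043×1) = 7683.63·e^-0.043 = 7360.24.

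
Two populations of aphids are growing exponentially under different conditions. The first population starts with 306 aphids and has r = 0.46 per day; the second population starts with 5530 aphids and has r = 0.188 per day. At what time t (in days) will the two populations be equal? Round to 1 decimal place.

10.6 days

Set 306·e^(0.46t) = 5530·e^(0.188t).
e^((0.46 − 0.188)t) = 5530/306 → e^(0.272·t) = 18.072.
0.272·t = ln(18.072) = 2.8944, so t = 2.8944/0.272 = 10.641.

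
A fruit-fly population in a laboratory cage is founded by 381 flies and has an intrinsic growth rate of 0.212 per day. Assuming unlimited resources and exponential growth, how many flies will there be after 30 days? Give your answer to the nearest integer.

N(t) = N₀·e^(rt) = 381 × e^(0.212×30) = 381 × e^6.36.
e^6.36 ≈ 578.25, so N ≈ 381 × 578.25 = 220312.

220312 flies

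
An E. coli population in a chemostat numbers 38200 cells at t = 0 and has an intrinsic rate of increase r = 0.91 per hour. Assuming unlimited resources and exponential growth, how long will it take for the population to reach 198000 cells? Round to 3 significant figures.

1.81 hours

Set N₀·e^(rt) = 198000: e^(0.91·t) = 198000/38200 = 5.1832.
0.91·t = ln(5.1832) = 1.6454, so t = 1.6454/0.91 = 1.8082.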